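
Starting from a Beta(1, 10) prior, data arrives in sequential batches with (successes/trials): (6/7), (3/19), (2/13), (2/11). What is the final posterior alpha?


In sequential Bayesian updating, we sum all successes.
Total successes = 13
Final alpha = 1 + 13 = 14

14


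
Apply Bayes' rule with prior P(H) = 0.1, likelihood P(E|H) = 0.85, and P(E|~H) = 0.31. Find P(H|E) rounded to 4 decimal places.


Step 1: Compute marginal P(E) = P(E|H)P(H) + P(E|~H)P(~H)
= 0.85*0.1 + 0.31*0.9 = 0.364
Step 2: P(H|E) = P(E|H)P(H)/P(E) = 0.085/0.364
= 0.2335

0.2335


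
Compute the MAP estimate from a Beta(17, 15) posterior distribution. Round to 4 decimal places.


MAP = mode of Beta distribution
= (alpha - 1)/(alpha + beta - 2)
= (17-1)/(17+15-2)
= 16/30 = 0.5333

0.5333


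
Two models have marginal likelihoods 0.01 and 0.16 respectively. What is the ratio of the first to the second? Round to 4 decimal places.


Evidence ratio = 0.01 / 0.16
= 0.0625

0.0625


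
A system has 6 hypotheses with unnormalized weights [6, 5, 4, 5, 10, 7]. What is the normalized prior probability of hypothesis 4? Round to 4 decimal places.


The normalized prior is the weight divided by the total.
Total weight = 37
P(H4) = 5 / 37 = 0.1351

0.1351


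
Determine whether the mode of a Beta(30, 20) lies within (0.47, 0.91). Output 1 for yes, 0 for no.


First find the mode: (a-1)/(a+b-2) = 0.6042
Is 0.6042 in (0.47, 0.91)? 1

1


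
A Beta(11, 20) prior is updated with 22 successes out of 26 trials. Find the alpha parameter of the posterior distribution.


In the Beta-Binomial conjugate update:
alpha_post = alpha_prior + successes
= 11 + 22
= 33

33


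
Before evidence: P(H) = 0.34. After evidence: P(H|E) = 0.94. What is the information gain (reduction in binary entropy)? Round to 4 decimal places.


Prior entropy = 0.9248
Posterior entropy = 0.3274
Information gain = 0.9248 - 0.3274 = 0.5974

0.5974


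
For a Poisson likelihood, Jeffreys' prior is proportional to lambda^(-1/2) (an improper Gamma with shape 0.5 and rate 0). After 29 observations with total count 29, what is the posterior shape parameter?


Jeffreys' prior for Poisson is proportional to lambda^(-1/2).
Posterior is Gamma(0.5 + S, 0 + n) = Gamma(0.5 + 29, 29).
Posterior shape = 0.5 + S = 0.5 + 29 = 29.5

29.5


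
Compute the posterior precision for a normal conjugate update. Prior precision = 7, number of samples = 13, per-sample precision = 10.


tau_post = tau_0 + n * tau
= 7 + 13 * 10 = 137

137


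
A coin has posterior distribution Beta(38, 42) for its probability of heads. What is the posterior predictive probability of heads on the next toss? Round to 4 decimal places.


Posterior predictive = E[theta] = alpha/(alpha+beta)
= 38/80
= 0.475

0.475


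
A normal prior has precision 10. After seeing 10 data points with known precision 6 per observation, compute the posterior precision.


In the conjugate normal model, precisions add:
tau_posterior = tau_prior + n * tau_data
= 10 + 10*6 = 70

70


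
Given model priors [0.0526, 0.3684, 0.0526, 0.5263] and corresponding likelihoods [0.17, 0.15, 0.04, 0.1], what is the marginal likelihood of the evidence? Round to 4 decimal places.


P(E) = sum_i P(M_i) P(E|M_i)
= 0.0089 + 0.0553 + 0.0021 + 0.0526
= 0.1189

0.1189


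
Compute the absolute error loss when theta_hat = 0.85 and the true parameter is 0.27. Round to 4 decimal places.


L = |theta_hat - theta_true|
= |0.85 - 0.27| = 0.58

0.58


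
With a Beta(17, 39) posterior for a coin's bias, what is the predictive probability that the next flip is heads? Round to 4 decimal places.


The predictive probability equals the posterior mean.
P(next = heads) = alpha / (alpha + beta)
= 17 / 56 = 0.3036

0.3036


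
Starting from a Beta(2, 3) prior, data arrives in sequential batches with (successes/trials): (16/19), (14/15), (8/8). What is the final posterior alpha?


In sequential Bayesian updating, we sum all successes.
Total successes = 38
Final alpha = 2 + 38 = 40

40


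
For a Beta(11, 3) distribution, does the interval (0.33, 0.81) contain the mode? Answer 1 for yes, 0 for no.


Mode of Beta(a,b) = (a-1)/(a+b-2)
= (11-1)/(11+3-2) = 0.8333
Check: 0.33 <= 0.8333 <= 0.81?
Result: 0

0


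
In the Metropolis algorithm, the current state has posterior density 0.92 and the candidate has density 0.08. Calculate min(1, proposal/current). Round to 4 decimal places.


Ratio = 0.08/0.92 = 0.087
Acceptance probability = min(1, 0.087)
= 0.087

0.087


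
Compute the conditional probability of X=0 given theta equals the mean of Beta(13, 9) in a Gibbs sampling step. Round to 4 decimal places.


Mean of Beta(13, 9) = 0.5909
P(X=0 | theta=0.5909) = 0.4091

0.4091


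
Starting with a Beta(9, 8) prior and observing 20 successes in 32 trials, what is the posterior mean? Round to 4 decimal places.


Posterior parameters: alpha = 9 + 20 = 29
beta = 8 + 12 = 20
Posterior mean = alpha / (alpha + beta) = 29 / 49
= 0.5918

0.5918


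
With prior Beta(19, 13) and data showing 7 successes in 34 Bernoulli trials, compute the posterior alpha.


Conjugate update: alpha_posterior = alpha_prior + k
= 19 + 7 = 26

26


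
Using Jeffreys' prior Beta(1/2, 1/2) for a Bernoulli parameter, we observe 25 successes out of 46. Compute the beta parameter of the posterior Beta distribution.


Conjugate update: Beta(0.5 + k, 0.5 + n - k).
k = 25, n - k = 21
Posterior beta = 0.5 + (n - k) = 0.5 + 21 = 21.5

21.5


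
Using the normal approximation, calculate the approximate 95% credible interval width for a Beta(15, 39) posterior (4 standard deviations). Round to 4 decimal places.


Var(Beta) = 15*39/(54^2 * 55) = 0.0036
SD = 0.0604
Width ~ 4*SD = 0.2416

0.2416


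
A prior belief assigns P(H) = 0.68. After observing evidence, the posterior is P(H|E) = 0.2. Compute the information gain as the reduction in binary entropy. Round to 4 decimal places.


H(prior) = -0.68*log2(0.68) - 0.32*log2(0.32)
= 0.9044
H(post) = -0.2*log2(0.2) - 0.8*log2(0.8)
= 0.7219
IG = 0.9044 - 0.7219 = 0.1825

0.1825


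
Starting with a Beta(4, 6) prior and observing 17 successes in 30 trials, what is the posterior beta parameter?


Posterior beta = prior beta + failures
Failures = 30 - 17 = 13
beta_post = 6 + 13 = 19

19


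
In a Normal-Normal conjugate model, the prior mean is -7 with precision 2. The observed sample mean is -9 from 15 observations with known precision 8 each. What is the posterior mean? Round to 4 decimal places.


Posterior precision = tau0 + n*tau = 2 + 15*8 = 122
Posterior mean = (tau0*mu0 + n*tau*xbar) / posterior_precision
= (2*-7 + 15*8*-9) / 122
= -1094 / 122 = -8.9672

-8.9672


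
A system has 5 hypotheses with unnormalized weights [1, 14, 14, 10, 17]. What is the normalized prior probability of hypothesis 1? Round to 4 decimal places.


The normalized prior is the weight divided by the total.
Total weight = 56
P(H1) = 1 / 56 = 0.0179

0.0179


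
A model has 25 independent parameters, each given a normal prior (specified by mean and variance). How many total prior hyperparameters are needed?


Each normal prior needs 2 hyperparameters (mean and variance).
Total = 2 * 25 = 50

50


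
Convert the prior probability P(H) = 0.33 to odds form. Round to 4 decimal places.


P(not H) = 1 - 0.33 = 0.67
Odds = 0.33 / 0.67 = 0.4925

0.4925


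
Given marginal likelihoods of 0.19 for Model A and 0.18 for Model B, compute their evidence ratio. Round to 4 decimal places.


Ratio = ML(A) / ML(B) = 0.19/0.18
= 1.0556

1.0556


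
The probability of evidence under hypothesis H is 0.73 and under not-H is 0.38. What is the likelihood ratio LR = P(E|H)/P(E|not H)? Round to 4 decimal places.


LR = 0.73 / 0.38
= 1.9211

1.9211


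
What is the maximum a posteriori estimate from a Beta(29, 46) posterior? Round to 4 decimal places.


The MAP estimate equals the mode of the distribution.
Mode of Beta(a,b) = (a-1)/(a+b-2)
= 28/73
= 0.3836

0.3836


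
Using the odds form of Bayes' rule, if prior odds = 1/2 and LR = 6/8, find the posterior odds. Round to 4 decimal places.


Bayes' rule in odds form: posterior odds = prior odds * LR
= (1 * 6) / (2 * 8)
= 6/16 = 0.375

0.375


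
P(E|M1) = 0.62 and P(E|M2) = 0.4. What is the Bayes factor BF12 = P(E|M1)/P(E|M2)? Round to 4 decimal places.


Bayes factor BF12 = P(E|M1) / P(E|M2)
= 0.62 / 0.4
= 1.55

1.55


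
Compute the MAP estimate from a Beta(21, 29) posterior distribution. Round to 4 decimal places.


MAP = mode of Beta distribution
= (alpha - 1)/(alpha + beta - 2)
= (21-1)/(21+29-2)
= 20/48 = 0.4167

0.4167


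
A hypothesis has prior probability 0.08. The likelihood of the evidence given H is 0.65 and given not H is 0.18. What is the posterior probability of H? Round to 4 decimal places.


Using Bayes' theorem:
P(E) = 0.08 * 0.65 + 0.92 * 0.18
P(E) = 0.2176
P(H|E) = (0.08 * 0.65) / 0.2176 = 0.239

0.239


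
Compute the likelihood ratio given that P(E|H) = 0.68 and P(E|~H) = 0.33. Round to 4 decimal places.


LR = P(E|H) / P(E|~H)
= 0.68 / 0.33 = 2.0606

2.0606


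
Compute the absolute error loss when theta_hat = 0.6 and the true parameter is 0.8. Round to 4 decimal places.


L = |theta_hat - theta_true|
= |0.6 - 0.8| = 0.2

0.2


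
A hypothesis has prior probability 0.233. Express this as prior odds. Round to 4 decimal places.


Odds = P(H) / P(not H) = 0.233 / 0.767
= 0.3038

0.3038


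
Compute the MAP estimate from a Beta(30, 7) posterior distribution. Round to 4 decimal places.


MAP = mode of Beta distribution
= (alpha - 1)/(alpha + beta - 2)
= (30-1)/(30+7-2)
= 29/35 = 0.8286

0.8286


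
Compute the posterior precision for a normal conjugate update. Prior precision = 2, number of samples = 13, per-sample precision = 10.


tau_post = tau_0 + n * tau
= 2 + 13 * 10 = 132

132


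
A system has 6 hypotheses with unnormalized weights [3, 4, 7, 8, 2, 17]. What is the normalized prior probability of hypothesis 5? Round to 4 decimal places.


The normalized prior is the weight divided by the total.
Total weight = 41
P(H5) = 2 / 41 = 0.0488

0.0488


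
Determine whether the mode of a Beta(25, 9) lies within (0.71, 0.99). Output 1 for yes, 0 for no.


First find the mode: (a-1)/(a+b-2) = 0.75
Is 0.75 in (0.71, 0.99)? 1

1


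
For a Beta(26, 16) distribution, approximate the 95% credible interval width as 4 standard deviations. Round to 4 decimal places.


Variance of Beta(a,b) = ab / ((a+b)^2 * (a+b+1))
= 26*16 / ((42)^2 * 43)
= 0.0055
SD = sqrt(0.0055) = 0.0741
Width = 4 * SD = 0.2962

0.2962


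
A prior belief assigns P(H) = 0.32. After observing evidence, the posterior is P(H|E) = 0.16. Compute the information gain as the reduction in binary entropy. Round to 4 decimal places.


H(prior) = -0.32*log2(0.32) - 0.68*log2(0.68)
= 0.9044
H(post) = -0.16*log2(0.16) - 0.84*log2(0.84)
= 0.6343
IG = 0.9044 - 0.6343 = 0.2701

0.2701


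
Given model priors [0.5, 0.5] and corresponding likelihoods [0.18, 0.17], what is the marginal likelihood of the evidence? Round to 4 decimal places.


P(E) = sum_i P(M_i) P(E|M_i)
= 0.09 + 0.085
= 0.175

0.175


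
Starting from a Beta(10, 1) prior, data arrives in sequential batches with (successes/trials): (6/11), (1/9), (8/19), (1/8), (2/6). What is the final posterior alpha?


In sequential Bayesian updating, we sum all successes.
Total successes = 18
Final alpha = 10 + 18 = 28

28


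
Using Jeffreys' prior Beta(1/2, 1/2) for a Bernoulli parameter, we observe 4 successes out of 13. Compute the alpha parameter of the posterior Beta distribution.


Conjugate update: Beta(0.5 + k, 0.5 + n - k).
k = 4, n - k = 9
Posterior alpha = 0.5 + k = 0.5 + 4 = 4.5

4.5


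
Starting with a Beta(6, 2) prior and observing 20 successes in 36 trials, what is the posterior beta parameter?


Posterior beta = prior beta + failures
Failures = 36 - 20 = 16
beta_post = 2 + 16 = 18

18


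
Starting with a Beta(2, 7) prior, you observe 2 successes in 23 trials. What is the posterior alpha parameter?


For a Beta-Binomial conjugate model:
Posterior alpha = prior alpha + number of successes
= 2 + 2 = 4

4


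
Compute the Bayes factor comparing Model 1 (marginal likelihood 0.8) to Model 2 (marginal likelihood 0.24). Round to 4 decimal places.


BF12 = marginal likelihood of M1 / marginal likelihood of M2
= 0.8/0.24
= 3.3333

3.3333


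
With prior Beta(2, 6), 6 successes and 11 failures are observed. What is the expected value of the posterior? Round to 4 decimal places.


Posterior = Beta(8, 17)
E[theta] = alpha/(alpha+beta)
= 8/25 = 0.32

0.32


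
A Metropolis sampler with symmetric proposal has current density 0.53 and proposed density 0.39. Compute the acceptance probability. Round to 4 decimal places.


For symmetric proposals, acceptance = min(1, pi(x*)/pi(x))
= min(1, 0.39/0.53)
= min(1, 0.7358) = 0.7358

0.7358


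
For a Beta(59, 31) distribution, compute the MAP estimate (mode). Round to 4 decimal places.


MAP = mode = (a-1)/(a+b-2)
= (59-1)/(59+31-2)
= 58/88 = 0.6591

0.6591


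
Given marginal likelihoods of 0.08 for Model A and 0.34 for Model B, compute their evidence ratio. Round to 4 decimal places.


Ratio = ML(A) / ML(B) = 0.08/0.34
= 0.2353

0.2353


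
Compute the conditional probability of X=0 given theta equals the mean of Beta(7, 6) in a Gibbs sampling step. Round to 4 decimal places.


Mean of Beta(7, 6) = 0.5385
P(X=0 | theta=0.5385) = 0.4615

0.4615


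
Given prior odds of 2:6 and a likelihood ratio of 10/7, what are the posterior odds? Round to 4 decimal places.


Posterior odds = prior odds * LR
Prior odds = 2/6 = 0.3333
LR = 10/7 = 1.4286
Posterior odds = 0.3333 * 1.4286 = 0.4762

0.4762


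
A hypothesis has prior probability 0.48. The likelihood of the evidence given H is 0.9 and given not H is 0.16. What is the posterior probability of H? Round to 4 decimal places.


Using Bayes' theorem:
P(E) = 0.48 * 0.9 + 0.52 * 0.16
P(E) = 0.5152
P(H|E) = (0.48 * 0.9) / 0.5152 = 0.8385

0.8385


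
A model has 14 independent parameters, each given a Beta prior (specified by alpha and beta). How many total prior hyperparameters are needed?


Each Beta prior needs 2 hyperparameters (alpha and beta).
Total = 2 * 14 = 28

28


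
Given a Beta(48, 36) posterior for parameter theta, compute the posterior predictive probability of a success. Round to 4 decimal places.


For a Beta-Bernoulli model, the predictive probability is the mean:
P(success) = 48/(48+36) = 48/84 = 0.5714

0.5714


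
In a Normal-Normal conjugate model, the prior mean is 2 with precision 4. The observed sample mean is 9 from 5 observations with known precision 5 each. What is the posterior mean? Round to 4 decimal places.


Posterior precision = tau0 + n*tau = 4 + 5*5 = 29
Posterior mean = (tau0*mu0 + n*tau*xbar) / posterior_precision
= (4*2 + 5*5*9) / 29
= 233 / 29 = 8.0345

8.0345


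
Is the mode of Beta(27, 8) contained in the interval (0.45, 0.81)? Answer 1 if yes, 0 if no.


Mode = (a-1)/(a+b-2) = 26/33 = 0.7879
Interval: (0.45, 0.81)
Contains mode? 1

1


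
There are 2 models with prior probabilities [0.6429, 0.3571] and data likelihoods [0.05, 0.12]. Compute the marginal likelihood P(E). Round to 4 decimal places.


P(E) = sum over models of P(M_i) * P(E|M_i)
= 0.6429*0.05 + 0.3571*0.12
= 0.075

0.075


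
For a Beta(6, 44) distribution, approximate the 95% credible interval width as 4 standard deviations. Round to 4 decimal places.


Variance of Beta(a,b) = ab / ((a+b)^2 * (a+b+1))
= 6*44 / ((50)^2 * 51)
= 0.0021
SD = sqrt(0.0021) = 0.0455
Width = 4 * SD = 0.182

0.182


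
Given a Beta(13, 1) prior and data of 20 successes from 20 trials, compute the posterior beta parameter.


Number of failures = 20 - 20 = 0
Posterior beta = 1 + 0 = 1

1


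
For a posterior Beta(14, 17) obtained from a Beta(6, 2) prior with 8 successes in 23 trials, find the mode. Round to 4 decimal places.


Mode = (alpha - 1) / (alpha + beta - 2)
= 13 / 29
= 0.4483

0.4483


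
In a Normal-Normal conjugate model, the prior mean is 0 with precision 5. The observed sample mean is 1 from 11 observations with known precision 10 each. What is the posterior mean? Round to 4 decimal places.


Posterior precision = tau0 + n*tau = 5 + 11*10 = 115
Posterior mean = (tau0*mu0 + n*tau*xbar) / posterior_precision
= (5*0 + 11*10*1) / 115
= 110 / 115 = 0.9565

0.9565


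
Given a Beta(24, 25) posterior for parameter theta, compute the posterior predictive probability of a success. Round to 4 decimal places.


For a Beta-Bernoulli model, the predictive probability is the mean:
P(success) = 24/(24+25) = 24/49 = 0.4898

0.4898


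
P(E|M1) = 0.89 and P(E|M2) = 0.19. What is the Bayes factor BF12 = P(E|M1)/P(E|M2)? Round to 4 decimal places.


Bayes factor BF12 = P(E|M1) / P(E|M2)
= 0.89 / 0.19
= 4.6842

4.6842


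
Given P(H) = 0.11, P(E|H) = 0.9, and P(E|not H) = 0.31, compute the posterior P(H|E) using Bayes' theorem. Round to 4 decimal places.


By Bayes' theorem: P(H|E) = P(E|H)*P(H) / P(E)
P(E) = P(E|H)*P(H) + P(E|not H)*P(not H)
P(E) = 0.9*0.11 + 0.31*0.89 = 0.3749
P(H|E) = 0.9*0.11 / 0.3749 = 0.2641

0.2641


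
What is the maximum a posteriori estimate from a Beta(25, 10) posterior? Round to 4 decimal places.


The MAP estimate equals the mode of the distribution.
Mode of Beta(a,b) = (a-1)/(a+b-2)
= 24/33
= 0.7273

0.7273


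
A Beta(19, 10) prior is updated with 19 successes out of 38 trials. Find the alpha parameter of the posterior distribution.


In the Beta-Binomial conjugate update:
alpha_post = alpha_prior + successes
= 19 + 19
= 38

38


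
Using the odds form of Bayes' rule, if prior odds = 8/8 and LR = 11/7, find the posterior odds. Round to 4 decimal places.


Bayes' rule in odds form: posterior odds = prior odds * LR
= (8 * 11) / (8 * 7)
= 88/56 = 1.5714

1.5714


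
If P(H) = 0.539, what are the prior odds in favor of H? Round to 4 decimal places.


Prior odds = P(H) / (1 - P(H))
= 0.539 / 0.461
= 1.1692

1.1692


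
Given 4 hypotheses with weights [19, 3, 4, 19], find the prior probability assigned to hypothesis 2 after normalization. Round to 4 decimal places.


To normalize, divide each weight by the sum of all weights.
Sum = 45
Prior(H2) = 3/45 = 0.0667

0.0667


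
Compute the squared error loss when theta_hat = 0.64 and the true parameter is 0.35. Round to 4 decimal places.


L = (theta_hat - theta_true)^2
= (0.64 - 0.35)^2
= 0.29^2 = 0.0841

0.0841


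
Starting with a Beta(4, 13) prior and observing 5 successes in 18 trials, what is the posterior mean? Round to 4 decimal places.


Posterior parameters: alpha = 4 + 5 = 9
beta = 13 + 13 = 26
Posterior mean = alpha / (alpha + beta) = 9 / 35
= 0.2571

0.2571


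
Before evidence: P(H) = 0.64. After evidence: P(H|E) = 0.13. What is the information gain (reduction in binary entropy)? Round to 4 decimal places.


Prior entropy = 0.9427
Posterior entropy = 0.5574
Information gain = 0.9427 - 0.5574 = 0.3852

0.3852


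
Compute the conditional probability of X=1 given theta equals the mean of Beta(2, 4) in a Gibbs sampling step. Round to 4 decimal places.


Mean of Beta(2, 4) = 0.3333
P(X=1 | theta=0.3333) = 0.3333

0.3333


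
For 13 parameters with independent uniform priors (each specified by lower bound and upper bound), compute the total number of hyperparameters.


A uniform prior has 2 hyperparameters per parameter.
Total = 13 * 2 = 26

26


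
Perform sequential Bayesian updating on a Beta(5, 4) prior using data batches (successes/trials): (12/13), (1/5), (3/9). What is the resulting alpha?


Accumulate successes: 16
Posterior alpha = prior alpha + sum of successes
= 5 + 16 = 21

21


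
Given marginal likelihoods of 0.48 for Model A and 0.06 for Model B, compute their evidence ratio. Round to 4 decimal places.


Ratio = ML(A) / ML(B) = 0.48/0.06
= 8.0

8.0


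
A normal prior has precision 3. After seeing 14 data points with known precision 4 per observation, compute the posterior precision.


In the conjugate normal model, precisions add:
tau_posterior = tau_prior + n * tau_data
= 3 + 14*4 = 59

59


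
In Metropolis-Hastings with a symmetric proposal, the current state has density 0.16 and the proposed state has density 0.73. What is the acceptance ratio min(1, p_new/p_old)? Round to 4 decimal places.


Ratio = p_new / p_old = 0.73 / 0.16 = 4.5625
Acceptance = min(1, 4.5625) = 1.0

1.0


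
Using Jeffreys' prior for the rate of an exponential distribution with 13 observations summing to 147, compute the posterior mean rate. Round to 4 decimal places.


Jeffreys' prior leads to posterior Gamma(13, 147).
Mean = 13/147 = 0.0884

0.0884


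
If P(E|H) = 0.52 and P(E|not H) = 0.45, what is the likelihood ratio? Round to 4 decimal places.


Likelihood ratio = P(E|H) / P(E|not H)
= 0.52 / 0.45
= 1.1556

1.1556


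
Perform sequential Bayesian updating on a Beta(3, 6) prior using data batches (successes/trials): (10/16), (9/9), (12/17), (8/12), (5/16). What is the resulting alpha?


Accumulate successes: 44
Posterior alpha = prior alpha + sum of successes
= 3 + 44 = 47

47


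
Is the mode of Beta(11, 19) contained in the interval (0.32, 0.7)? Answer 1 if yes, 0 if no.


Mode = (a-1)/(a+b-2) = 10/28 = 0.3571
Interval: (0.32, 0.7)
Contains mode? 1

1


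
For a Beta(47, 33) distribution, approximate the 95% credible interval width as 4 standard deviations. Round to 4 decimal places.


Variance of Beta(a,b) = ab / ((a+b)^2 * (a+b+1))
= 47*33 / ((80)^2 * 81)
= 0.003
SD = sqrt(0.003) = 0.0547
Width = 4 * SD = 0.2188

0.2188


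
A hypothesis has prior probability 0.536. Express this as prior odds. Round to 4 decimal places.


Odds = P(H) / P(not H) = 0.536 / 0.464
= 1.1552

1.1552


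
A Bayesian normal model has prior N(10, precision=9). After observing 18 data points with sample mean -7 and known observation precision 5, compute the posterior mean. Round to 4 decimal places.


Posterior mean = (prior_precision * prior_mean + n * data_precision * data_mean) / (prior_precision + n * data_precision)
Numerator = 9*10 + 18*5*-7 = -540
Denominator = 9 + 18*5 = 99
Posterior mean = -5.4545

-5.4545


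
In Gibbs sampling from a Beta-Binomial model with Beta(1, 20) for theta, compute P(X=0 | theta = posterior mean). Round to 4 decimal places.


Posterior mean = alpha/(alpha+beta) = 1/21 = 0.0476
P(X=0|theta=mean) = 1 - theta = 0.9524

0.9524


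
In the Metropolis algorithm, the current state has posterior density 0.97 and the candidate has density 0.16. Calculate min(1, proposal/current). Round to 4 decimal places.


Ratio = 0.16/0.97 = 0.1649
Acceptance probability = min(1, 0.1649)
= 0.1649

0.1649


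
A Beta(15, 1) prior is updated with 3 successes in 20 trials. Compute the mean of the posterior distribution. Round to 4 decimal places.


After update: Beta(18, 18)
Mean = 18 / (18 + 18) = 18 / 36
= 0.5

0.5


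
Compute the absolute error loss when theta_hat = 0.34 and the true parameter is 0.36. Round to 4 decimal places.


L = |theta_hat - theta_true|
= |0.34 - 0.36| = 0.02

0.02


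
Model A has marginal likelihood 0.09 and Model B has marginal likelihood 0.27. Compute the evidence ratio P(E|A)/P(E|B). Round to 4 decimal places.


Evidence ratio = P(E|A) / P(E|B)
= 0.09 / 0.27
= 0.3333

0.3333


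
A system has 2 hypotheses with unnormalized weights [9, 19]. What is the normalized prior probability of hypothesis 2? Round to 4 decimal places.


The normalized prior is the weight divided by the total.
Total weight = 28
P(H2) = 19 / 28 = 0.6786

0.6786


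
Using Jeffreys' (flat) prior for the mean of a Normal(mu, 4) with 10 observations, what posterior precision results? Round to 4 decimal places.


Flat prior means prior precision is 0.
Posterior precision = n / sigma^2 = 10/4 = 2.5

2.5


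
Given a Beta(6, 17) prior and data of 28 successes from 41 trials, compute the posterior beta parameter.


Number of failures = 41 - 28 = 13
Posterior beta = 17 + 13 = 30

30


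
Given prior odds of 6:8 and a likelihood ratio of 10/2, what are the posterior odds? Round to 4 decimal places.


Posterior odds = prior odds * LR
Prior odds = 6/8 = 0.75
LR = 10/2 = 5.0
Posterior odds = 0.75 * 5.0 = 3.75

3.75


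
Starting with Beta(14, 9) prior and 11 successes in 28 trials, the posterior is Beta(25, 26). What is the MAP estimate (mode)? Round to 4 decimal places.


The mode of Beta(a, b) when a > 1 and b > 1 is (a-1)/(a+b-2)
= (25 - 1) / (25 + 26 - 2)
= 24 / 49
= 0.4898

0.4898


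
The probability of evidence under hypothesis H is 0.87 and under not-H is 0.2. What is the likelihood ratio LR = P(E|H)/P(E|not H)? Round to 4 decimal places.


LR = 0.87 / 0.2
= 4.35

4.35


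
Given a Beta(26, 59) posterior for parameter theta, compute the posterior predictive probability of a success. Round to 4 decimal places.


For a Beta-Bernoulli model, the predictive probability is the mean:
P(success) = 26/(26+59) = 26/85 = 0.3059

0.3059


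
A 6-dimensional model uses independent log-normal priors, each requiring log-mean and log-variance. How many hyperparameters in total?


Per parameter: 2 (log-mean and log-variance).
Total = 6 * 2 = 12

12


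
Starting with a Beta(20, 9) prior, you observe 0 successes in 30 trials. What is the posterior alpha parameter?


For a Beta-Binomial conjugate model:
Posterior alpha = prior alpha + number of successes
= 20 + 0 = 20

20


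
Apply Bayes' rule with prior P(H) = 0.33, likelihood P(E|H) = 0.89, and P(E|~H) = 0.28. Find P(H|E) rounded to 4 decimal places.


Step 1: Compute marginal P(E) = P(E|H)P(H) + P(E|~H)P(~H)
= 0.89*0.33 + 0.28*0.67 = 0.4813
Step 2: P(H|E) = P(E|H)P(H)/P(E) = 0.2937/0.4813
= 0.6102

0.6102


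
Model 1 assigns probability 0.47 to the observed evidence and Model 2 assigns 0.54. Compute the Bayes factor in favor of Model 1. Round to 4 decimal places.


BF = P(data|M1) / P(data|M2)
= 0.47 / 0.54 = 0.8704

0.8704


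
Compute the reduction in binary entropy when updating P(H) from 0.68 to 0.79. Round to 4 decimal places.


H_before = -p*log2(p) - (1-p)*log2(1-p) for p=0.68: 0.9044
H_after for p=0.79: 0.7415
Reduction = 0.9044 - 0.7415 = 0.1629

0.1629


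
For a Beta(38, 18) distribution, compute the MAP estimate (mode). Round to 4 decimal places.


MAP = mode = (a-1)/(a+b-2)
= (38-1)/(38+18-2)
= 37/54 = 0.6852

0.6852


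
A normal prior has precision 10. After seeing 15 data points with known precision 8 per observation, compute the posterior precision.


In the conjugate normal model, precisions add:
tau_posterior = tau_prior + n * tau_data
= 10 + 15*8 = 130

130


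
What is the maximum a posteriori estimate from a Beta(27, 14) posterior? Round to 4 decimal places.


The MAP estimate equals the mode of the distribution.
Mode of Beta(a,b) = (a-1)/(a+b-2)
= 26/39
= 0.6667

0.6667


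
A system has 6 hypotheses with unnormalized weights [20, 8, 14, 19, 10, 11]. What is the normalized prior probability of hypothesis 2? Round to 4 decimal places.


The normalized prior is the weight divided by the total.
Total weight = 82
P(H2) = 8 / 82 = 0.0976

0.0976


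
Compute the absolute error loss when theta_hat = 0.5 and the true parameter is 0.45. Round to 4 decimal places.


L = |theta_hat - theta_true|
= |0.5 - 0.45| = 0.05

0.05


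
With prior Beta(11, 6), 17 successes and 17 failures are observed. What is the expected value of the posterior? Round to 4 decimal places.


Posterior = Beta(28, 23)
E[theta] = alpha/(alpha+beta)
= 28/51 = 0.549

0.549


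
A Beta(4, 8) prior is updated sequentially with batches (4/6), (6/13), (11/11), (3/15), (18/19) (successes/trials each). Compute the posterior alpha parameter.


Sequential conjugate updating is equivalent to a single batch update.
Total successes across all batches = 42
alpha_posterior = alpha_prior + total_successes = 4 + 42
= 46

46


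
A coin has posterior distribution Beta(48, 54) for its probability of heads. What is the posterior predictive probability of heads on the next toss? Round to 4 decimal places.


Posterior predictive = E[theta] = alpha/(alpha+beta)
= 48/102
= 0.4706

0.4706


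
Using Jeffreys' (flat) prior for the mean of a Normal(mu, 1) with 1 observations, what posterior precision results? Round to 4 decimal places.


Flat prior means prior precision is 0.
Posterior precision = n / sigma^2 = 1/1 = 1.0

1.0


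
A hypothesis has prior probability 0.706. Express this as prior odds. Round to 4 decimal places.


Odds = P(H) / P(not H) = 0.706 / 0.294
= 2.4014

2.4014


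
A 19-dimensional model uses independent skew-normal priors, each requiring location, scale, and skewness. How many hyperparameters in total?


Per parameter: 3 (location, scale, and skewness).
Total = 19 * 3 = 57

57


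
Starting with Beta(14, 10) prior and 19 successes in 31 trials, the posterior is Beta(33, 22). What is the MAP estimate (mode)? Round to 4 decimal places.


The mode of Beta(a, b) when a > 1 and b > 1 is (a-1)/(a+b-2)
= (33 - 1) / (33 + 22 - 2)
= 32 / 53
= 0.6038

0.6038


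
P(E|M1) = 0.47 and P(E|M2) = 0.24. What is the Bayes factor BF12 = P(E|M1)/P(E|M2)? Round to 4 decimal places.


Bayes factor BF12 = P(E|M1) / P(E|M2)
= 0.47 / 0.24
= 1.9583

1.9583


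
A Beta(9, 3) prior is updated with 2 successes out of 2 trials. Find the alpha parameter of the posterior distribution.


In the Beta-Binomial conjugate update:
alpha_post = alpha_prior + successes
= 9 + 2
= 11

11


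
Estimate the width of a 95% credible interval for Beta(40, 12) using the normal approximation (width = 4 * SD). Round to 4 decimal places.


For Beta(a,b): Var = ab/((a+b)^2(a+b+1))
Var = 0.0033, SD = 0.0579
Approximate 95% CI width = 4 * 0.0579 = 0.2315

0.2315


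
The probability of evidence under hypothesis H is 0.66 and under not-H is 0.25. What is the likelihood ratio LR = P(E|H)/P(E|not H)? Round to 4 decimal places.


LR = 0.66 / 0.25
= 2.64

2.64


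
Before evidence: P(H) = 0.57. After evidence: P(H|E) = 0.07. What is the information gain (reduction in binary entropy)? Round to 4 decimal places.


Prior entropy = 0.9858
Posterior entropy = 0.3659
Information gain = 0.9858 - 0.3659 = 0.6199

0.6199


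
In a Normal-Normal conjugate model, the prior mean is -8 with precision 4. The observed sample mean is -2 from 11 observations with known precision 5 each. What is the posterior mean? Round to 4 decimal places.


Posterior precision = tau0 + n*tau = 4 + 11*5 = 59
Posterior mean = (tau0*mu0 + n*tau*xbar) / posterior_precision
= (4*-8 + 11*5*-2) / 59
= -142 / 59 = -2.4068

-2.4068


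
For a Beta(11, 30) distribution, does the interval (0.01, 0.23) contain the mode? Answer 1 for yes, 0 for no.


Mode of Beta(a,b) = (a-1)/(a+b-2)
= (11-1)/(11+30-2) = 0.2564
Check: 0.01 <= 0.2564 <= 0.23?
Result: 0

0


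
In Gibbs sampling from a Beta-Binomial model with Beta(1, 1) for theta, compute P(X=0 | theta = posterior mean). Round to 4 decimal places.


Posterior mean = alpha/(alpha+beta) = 1/2 = 0.5
P(X=0|theta=mean) = 1 - theta = 0.5

0.5


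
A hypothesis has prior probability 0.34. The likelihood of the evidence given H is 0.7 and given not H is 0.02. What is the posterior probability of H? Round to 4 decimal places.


Using Bayes' theorem:
P(E) = 0.34 * 0.7 + 0.66 * 0.02
P(E) = 0.2512
P(H|E) = (0.34 * 0.7) / 0.2512 = 0.9475

0.9475


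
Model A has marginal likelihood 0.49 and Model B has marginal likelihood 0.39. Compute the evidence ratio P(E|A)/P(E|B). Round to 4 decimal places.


Evidence ratio = P(E|A) / P(E|B)
= 0.49 / 0.39
= 1.2564

1.2564


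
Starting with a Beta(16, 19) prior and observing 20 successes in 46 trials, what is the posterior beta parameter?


Posterior beta = prior beta + failures
Failures = 46 - 20 = 26
beta_post = 19 + 26 = 45

45


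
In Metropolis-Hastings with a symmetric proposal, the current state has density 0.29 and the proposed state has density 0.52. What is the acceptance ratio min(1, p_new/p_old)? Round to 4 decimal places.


Ratio = p_new / p_old = 0.52 / 0.29 = 1.7931
Acceptance = min(1, 1.7931) = 1.0

1.0


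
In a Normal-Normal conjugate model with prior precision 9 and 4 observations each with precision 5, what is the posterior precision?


Posterior precision = prior precision + n * observation precision
= 9 + 4 * 5
= 9 + 20 = 29

29


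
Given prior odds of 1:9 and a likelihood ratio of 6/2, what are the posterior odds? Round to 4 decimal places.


Posterior odds = prior odds * LR
Prior odds = 1/9 = 0.1111
LR = 6/2 = 3.0
Posterior odds = 0.1111 * 3.0 = 0.3333

0.3333


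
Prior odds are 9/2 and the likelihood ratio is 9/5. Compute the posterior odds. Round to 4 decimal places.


Posterior odds = prior odds * likelihood ratio
= (9/2) * (9/5)
= 81 / 10
= 8.1

8.1


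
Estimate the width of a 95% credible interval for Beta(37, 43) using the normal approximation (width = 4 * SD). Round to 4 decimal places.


For Beta(a,b): Var = ab/((a+b)^2(a+b+1))
Var = 0.0031, SD = 0.0554
Approximate 95% CI width = 4 * 0.0554 = 0.2216

0.2216


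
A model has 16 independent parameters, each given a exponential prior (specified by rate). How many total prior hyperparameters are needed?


Each exponential prior needs 1 hyperparameter (rate).
Total = 1 * 16 = 16

16


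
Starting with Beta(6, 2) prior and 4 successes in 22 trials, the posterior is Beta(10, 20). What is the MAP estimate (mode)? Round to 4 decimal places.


The mode of Beta(a, b) when a > 1 and b > 1 is (a-1)/(a+b-2)
= (10 - 1) / (10 + 20 - 2)
= 9 / 28
= 0.3214

0.3214


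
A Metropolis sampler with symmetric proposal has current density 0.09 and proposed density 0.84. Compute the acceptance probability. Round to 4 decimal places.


For symmetric proposals, acceptance = min(1, pi(x*)/pi(x))
= min(1, 0.84/0.09)
= min(1, 9.3333) = 1.0

1.0


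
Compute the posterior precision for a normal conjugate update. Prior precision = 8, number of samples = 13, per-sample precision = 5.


tau_post = tau_0 + n * tau
= 8 + 13 * 5 = 73

73


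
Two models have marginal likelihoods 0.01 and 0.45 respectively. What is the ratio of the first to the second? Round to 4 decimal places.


Evidence ratio = 0.01 / 0.45
= 0.0222

0.0222


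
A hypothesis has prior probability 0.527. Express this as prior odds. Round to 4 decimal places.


Odds = P(H) / P(not H) = 0.527 / 0.473
= 1.1142

1.1142


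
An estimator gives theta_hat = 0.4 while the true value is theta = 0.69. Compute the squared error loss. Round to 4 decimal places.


The squared error loss is (theta_hat - theta)^2
= (0.4 - 0.69)^2
= (-0.29)^2 = 0.0841

0.0841


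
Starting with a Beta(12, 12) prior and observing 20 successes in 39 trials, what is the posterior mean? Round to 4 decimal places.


Posterior parameters: alpha = 12 + 20 = 32
beta = 12 + 19 = 31
Posterior mean = alpha / (alpha + beta) = 32 / 63
= 0.5079

0.5079


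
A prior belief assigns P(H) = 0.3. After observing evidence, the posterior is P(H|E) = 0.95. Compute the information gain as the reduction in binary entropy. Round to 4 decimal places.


H(prior) = -0.3*log2(0.3) - 0.7*log2(0.7)
= 0.8813
H(post) = -0.95*log2(0.95) - 0.05*log2(0.05)
= 0.2864
IG = 0.8813 - 0.2864 = 0.5949

0.5949


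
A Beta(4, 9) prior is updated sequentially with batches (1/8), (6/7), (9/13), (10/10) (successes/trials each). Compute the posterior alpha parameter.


Sequential conjugate updating is equivalent to a single batch update.
Total successes across all batches = 26
alpha_posterior = alpha_prior + total_successes = 4 + 26
= 30

30


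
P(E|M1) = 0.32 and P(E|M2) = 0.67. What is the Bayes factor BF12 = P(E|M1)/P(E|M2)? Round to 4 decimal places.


Bayes factor BF12 = P(E|M1) / P(E|M2)
= 0.32 / 0.67
= 0.4776

0.4776


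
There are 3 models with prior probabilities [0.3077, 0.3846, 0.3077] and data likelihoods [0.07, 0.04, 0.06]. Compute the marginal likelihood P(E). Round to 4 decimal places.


P(E) = sum over models of P(M_i) * P(E|M_i)
= 0.3077*0.07 + 0.3846*0.04 + 0.3077*0.06
= 0.0554

0.0554


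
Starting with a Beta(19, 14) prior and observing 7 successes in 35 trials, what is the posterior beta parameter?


Posterior beta = prior beta + failures
Failures = 35 - 7 = 28
beta_post = 14 + 28 = 42

42


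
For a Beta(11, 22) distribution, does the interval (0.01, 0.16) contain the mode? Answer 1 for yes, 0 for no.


Mode of Beta(a,b) = (a-1)/(a+b-2)
= (11-1)/(11+22-2) = 0.3226
Check: 0.01 <= 0.3226 <= 0.16?
Result: 0

0


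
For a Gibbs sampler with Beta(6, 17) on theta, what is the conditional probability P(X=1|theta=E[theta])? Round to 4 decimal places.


E[theta] = 6/(6+17) = 0.2609
P(X=1|theta) = theta = 0.2609

0.2609


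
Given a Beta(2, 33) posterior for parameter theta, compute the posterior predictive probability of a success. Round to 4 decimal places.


For a Beta-Bernoulli model, the predictive probability is the mean:
P(success) = 2/(2+33) = 2/35 = 0.0571

0.0571


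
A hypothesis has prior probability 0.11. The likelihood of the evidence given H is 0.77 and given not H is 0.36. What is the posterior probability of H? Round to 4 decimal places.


Using Bayes' theorem:
P(E) = 0.11 * 0.77 + 0.89 * 0.36
P(E) = 0.4051
P(H|E) = (0.11 * 0.77) / 0.4051 = 0.2091

0.2091


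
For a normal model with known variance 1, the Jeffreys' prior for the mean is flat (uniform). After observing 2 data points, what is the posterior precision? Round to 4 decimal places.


Jeffreys' prior for normal mean (known variance) is flat.
Prior precision = 0.
Posterior precision = prior_prec + n/sigma^2 = 0 + 2/1
= 2.0

2.0


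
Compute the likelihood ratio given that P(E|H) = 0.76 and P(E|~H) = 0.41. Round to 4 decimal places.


LR = P(E|H) / P(E|~H)
= 0.76 / 0.41 = 1.8537

1.8537


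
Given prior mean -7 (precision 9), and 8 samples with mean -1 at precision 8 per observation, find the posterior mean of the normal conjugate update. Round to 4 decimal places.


The posterior mean is a precision-weighted average of prior and data.
Post. prec. = 9 + 64 = 73
Post. mean = (-63 + -64)/73 = -127/73 = -1.7397

-1.7397


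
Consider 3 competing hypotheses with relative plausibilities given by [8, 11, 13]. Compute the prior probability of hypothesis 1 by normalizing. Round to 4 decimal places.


Sum of weights = 8 + 11 + 13 = 32
Normalized prior for H1 = 8 / 32
= 0.25

0.25


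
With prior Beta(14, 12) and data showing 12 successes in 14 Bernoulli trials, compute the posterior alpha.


Conjugate update: alpha_posterior = alpha_prior + k
= 14 + 12 = 26

26


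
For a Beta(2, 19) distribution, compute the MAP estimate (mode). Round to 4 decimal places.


MAP = mode = (a-1)/(a+b-2)
= (2-1)/(2+19-2)
= 1/19 = 0.0526

0.0526


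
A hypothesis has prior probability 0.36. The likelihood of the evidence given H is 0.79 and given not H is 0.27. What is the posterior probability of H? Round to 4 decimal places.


Using Bayes' theorem:
P(E) = 0.36 * 0.79 + 0.64 * 0.27
P(E) = 0.4572
P(H|E) = (0.36 * 0.79) / 0.4572 = 0.622

0.622


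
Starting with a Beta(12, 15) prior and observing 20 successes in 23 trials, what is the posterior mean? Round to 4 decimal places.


Posterior parameters: alpha = 12 + 20 = 32
beta = 15 + 3 = 18
Posterior mean = alpha / (alpha + beta) = 32 / 50
= 0.64

0.64


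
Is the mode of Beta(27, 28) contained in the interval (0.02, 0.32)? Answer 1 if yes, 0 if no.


Mode = (a-1)/(a+b-2) = 26/53 = 0.4906
Interval: (0.02, 0.32)
Contains mode? 0

0
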